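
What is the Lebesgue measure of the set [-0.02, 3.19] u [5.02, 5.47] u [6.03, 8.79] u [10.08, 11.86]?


For pairwise disjoint intervals, m(union) = sum of lengths.
= (3.19 - -0.02) + (5.47 - 5.02) + (8.79 - 6.03) + (11.86 - 10.08)
= 3.21 + 0.45 + 2.76 + 1.78
= 8.2


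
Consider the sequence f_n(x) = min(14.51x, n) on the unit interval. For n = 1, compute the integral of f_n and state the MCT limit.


f(x) = 14.51x on [0,1]; f_n(x) = min(14.51x, n). At n = 1:
Step 1: f(x) reaches 1 at x = 1/14.51 = 0.068918
Step 2: integral(f_1) = integral(14.51x, 0, 0.068918) + integral(1, 0.068918, 1)
       = 14.51*0.068918^2/2 + 1*(1 - 0.068918)
       = 0.034459 + 0.931082
       = 0.965541
Step 3: As n -> infinity, f_n increases to f, so by MCT integral(f_n) -> integral(f) = 14.51/2 = 7.255.
Convergence: integral(f_1) = 0.965541 -> 7.255 as n -> infinity


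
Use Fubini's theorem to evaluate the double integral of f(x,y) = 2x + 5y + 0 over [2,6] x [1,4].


By Fubini, integrate in x first, then y.
Step 1: Fix y, integrate over x in [2,6]:
  integral(2x + 5y + 0, x=2..6)
  = 2*(6^2 - 2^2)/2 + (5y + 0)*(6 - 2)
  = 32 + (5y + 0)*4
  = 32 + 20y + 0
  = 32 + 20y
Step 2: Integrate over y in [1,4]:
  integral(32 + 20y, y=1..4)
  = 32*3 + 20*(4^2 - 1^2)/2
  = 96 + 150
  = 246


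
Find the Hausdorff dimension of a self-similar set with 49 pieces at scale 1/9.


For a self-similar set with N copies scaled by 1/r:
dim_H = log(N)/log(r) = log(49)/log(9)
= 3.89182/2.197225
= 1.771244


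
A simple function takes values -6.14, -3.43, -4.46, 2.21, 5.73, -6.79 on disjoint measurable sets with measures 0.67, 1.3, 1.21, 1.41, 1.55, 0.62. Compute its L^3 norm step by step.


Step 1: Compute |f_i|^3 for each value:
  |-6.14|^3 = 231.475544
  |-3.43|^3 = 40.353607
  |-4.46|^3 = 88.716536
  |2.21|^3 = 10.793861
  |5.73|^3 = 188.132517
  |-6.79|^3 = 313.046839
Step 2: Multiply by measures and sum:
  231.475544 * 0.67 = 155.088614
  40.353607 * 1.3 = 52.459689
  88.716536 * 1.21 = 107.347009
  10.793861 * 1.41 = 15.219344
  188.132517 * 1.55 = 291.605401
  313.046839 * 0.62 = 194.08904
Sum = 155.088614 + 52.459689 + 107.347009 + 15.219344 + 291.605401 + 194.08904 = 815.809098
Step 3: Take the p-th root:
||f||_3 = (815.809098)^(1/3) = 9.343929


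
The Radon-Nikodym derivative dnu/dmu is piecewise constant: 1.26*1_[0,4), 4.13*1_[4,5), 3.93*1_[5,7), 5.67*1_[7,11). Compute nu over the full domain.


Integrate each piece of the Radon-Nikodym derivative:
Step 1: integral_0^4 1.26 dx = 1.26*(4-0) = 1.26*4 = 5.04
Step 2: integral_4^5 4.13 dx = 4.13*(5-4) = 4.13*1 = 4.13
Step 3: integral_5^7 3.93 dx = 3.93*(7-5) = 3.93*2 = 7.86
Step 4: integral_7^11 5.67 dx = 5.67*(11-7) = 5.67*4 = 22.68
Total: 5.04 + 4.13 + 7.86 + 22.68 = 39.71


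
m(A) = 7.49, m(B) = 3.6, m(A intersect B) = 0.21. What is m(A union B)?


By inclusion-exclusion: m(A u B) = m(A) + m(B) - m(A n B)
= 7.49 + 3.6 - 0.21
= 10.88


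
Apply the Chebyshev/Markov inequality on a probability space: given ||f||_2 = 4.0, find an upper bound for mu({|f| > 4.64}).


Chebyshev/Markov inequality: mu(|f| > eps) <= (||f||_p / eps)^p
Step 1: ||f||_2 / eps = 4.0 / 4.64 = 0.862069
Step 2: Raise to power p = 2:
  (0.862069)^2 = 0.743163
Step 3: Therefore mu(|f| > 4.64) <= 0.743163


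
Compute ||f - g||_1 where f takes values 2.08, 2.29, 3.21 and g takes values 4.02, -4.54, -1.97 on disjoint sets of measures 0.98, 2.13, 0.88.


Step 1: Compute differences f_i - g_i:
  2.08 - 4.02 = -1.94
  2.29 - -4.54 = 6.83
  3.21 - -1.97 = 5.18
Step 2: Compute |diff|^1 * measure for each set:
  |-1.94|^1 * 0.98 = 1.94 * 0.98 = 1.9012
  |6.83|^1 * 2.13 = 6.83 * 2.13 = 14.5479
  |5.18|^1 * 0.88 = 5.18 * 0.88 = 4.5584
Step 3: Sum = 21.0075
Step 4: ||f-g||_1 = (21.0075)^(1/1) = 21.0075


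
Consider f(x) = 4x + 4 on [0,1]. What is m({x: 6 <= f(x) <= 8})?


f^(-1)([6, 8]) = {x : 6 <= 4x + 4 <= 8}
Solving: (6 - 4)/4 <= x <= (8 - 4)/4
= [0.5, 1]
Intersecting with [0,1]: [0.5, 1]
Measure = 1 - 0.5 = 0.5


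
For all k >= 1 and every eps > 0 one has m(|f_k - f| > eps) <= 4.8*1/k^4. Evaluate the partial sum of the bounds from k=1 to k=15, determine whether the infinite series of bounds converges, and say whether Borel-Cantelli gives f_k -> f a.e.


Step 1: List the terms 4.8*1/k^4 for k = 1 to 15:
  k=1: 4.8
  k=2: 0.3
  k=3: 0.059259
  k=4: 0.01875
  k=5: 0.00768
  k=6: 0.003704
  k=7: 0.001999
  k=8: 0.001172
  k=9: 7.315958e-04
  k=10: 4.800000e-04
  k=11: 3.278465e-04
  k=12: 2.314815e-04
  k=13: 1.680613e-04
  k=14: 1.249479e-04
  k=15: 9.481481e-05
Step 2: Partial sum = 4.8 + 0.3 + 0.059259 + 0.01875 + 0.00768 + 0.003704 + 0.001999 + 0.001172 + 7.315958e-04 + 4.800000e-04 + 3.278465e-04 + 2.314815e-04 + 1.680613e-04 + 1.249479e-04 + 9.481481e-05
     = 5.194723
Step 3: The full series sum_(k>=1) 4.8*1/k^4 converges (p-series with p = 4 > 1; a constant multiple of a convergent series converges).
Step 4: Fix eps > 0. Since sum_k m(|f_k - f| > eps) < infinity, the Borel-Cantelli lemma gives
        m(limsup_k {|f_k - f| > eps}) = 0, i.e. for a.e. x, |f_k(x) - f(x)| <= eps for all large k.
        Applying this with eps = 1/j for j = 1, 2, ... and intersecting the countably many full-measure sets,
        for a.e. x we get limsup_k |f_k(x) - f(x)| <= 1/j for every j, hence f_k -> f almost everywhere.
Conclusion: series converges; Borel-Cantelli yields f_k -> f a.e.


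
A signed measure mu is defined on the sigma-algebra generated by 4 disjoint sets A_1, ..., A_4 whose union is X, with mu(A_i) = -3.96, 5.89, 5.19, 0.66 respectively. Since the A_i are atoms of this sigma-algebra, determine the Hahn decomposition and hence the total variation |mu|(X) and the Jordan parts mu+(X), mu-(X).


Step 1: Every measurable set is a union of atoms (the cells / points), so a Hahn decomposition is
  obtained by grouping atoms by sign: P = union of atoms with mu > 0, N = union of the remaining atoms.
  Atoms in P (indices): 2, 3, 4;  atoms in N (indices): 1
  Positive values: 5.89, 5.19, 0.66
  Negative values: -3.96
Step 2: mu+(X) = mu(P) = sum of positive atom values = 11.74
Step 3: mu-(X) = -mu(N) = sum of |negative atom values| = 3.96
Step 4: |mu|(X) = mu+(X) + mu-(X) = 11.74 + 3.96 = 15.7


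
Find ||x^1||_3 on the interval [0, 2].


Step 1: ||f||_3 = (integral_0^2 |x^1|^3 dx)^(1/3)
     = (integral_0^2 x^3 dx)^(1/3)
Step 2: integral_0^2 x^3 dx = [x^4/(4)] from 0 to 2 = 2^4/4
     = 16/4 = 4
Step 3: ||f||_3 = (4)^(1/3) = 1.587401


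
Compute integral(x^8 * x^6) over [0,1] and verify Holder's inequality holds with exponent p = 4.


Step 1: Exact integral of f*g = integral(x^14, 0, 1) = 1/15
     = 0.066667
Step 2: Holder bound with p=4, q=1.333333:
  ||f||_p = (integral x^32 dx)^(1/4) = (1/33)^(1/4) = 0.417226
  ||g||_q = (integral x^8 dx)^(1/1.333333) = (1/9)^(1/1.333333) = 0.19245
Step 3: Holder bound = ||f||_p * ||g||_q = 0.417226 * 0.19245 = 0.080295
Verification: 0.066667 <= 0.080295 (Holder holds)


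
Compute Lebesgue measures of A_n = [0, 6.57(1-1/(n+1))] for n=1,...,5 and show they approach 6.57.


By continuity of measure from below: if A_n increases to A, then m(A_n) -> m(A).
Here A = [0, 6.57], so m(A) = 6.57
Step 1: a_1 = 6.57*(1 - 1/2) = 3.285, m(A_1) = 3.285
Step 2: a_2 = 6.57*(1 - 1/3) = 4.38, m(A_2) = 4.38
Step 3: a_3 = 6.57*(1 - 1/4) = 4.9275, m(A_3) = 4.9275
Step 4: a_4 = 6.57*(1 - 1/5) = 5.256, m(A_4) = 5.256
Step 5: a_5 = 6.57*(1 - 1/6) = 5.475, m(A_5) = 5.475
Limit: m(A_n) -> m([0,6.57]) = 6.57


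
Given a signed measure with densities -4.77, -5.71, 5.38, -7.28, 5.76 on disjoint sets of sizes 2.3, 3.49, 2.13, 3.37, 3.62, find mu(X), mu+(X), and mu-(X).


Step 1: Compute signed measure on each set:
  Set 1: -4.77 * 2.3 = -10.971
  Set 2: -5.71 * 3.49 = -19.9279
  Set 3: 5.38 * 2.13 = 11.4594
  Set 4: -7.28 * 3.37 = -24.5336
  Set 5: 5.76 * 3.62 = 20.8512
Step 2: Total signed measure = (-10.971) + (-19.9279) + (11.4594) + (-24.5336) + (20.8512)
     = -23.1219
Step 3: Positive part mu+(X) = sum of positive contributions = 32.3106
Step 4: Negative part mu-(X) = |sum of negative contributions| = 55.4325


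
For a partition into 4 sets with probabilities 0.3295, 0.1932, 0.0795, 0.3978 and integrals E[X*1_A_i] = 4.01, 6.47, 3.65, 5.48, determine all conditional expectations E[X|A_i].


For each cell A_i: E[X|A_i] = E[X*1_A_i] / P(A_i)
Step 1: E[X|A_1] = 4.01 / 0.3295 = 12.169954
Step 2: E[X|A_2] = 6.47 / 0.1932 = 33.488613
Step 3: E[X|A_3] = 3.65 / 0.0795 = 45.91195
Step 4: E[X|A_4] = 5.48 / 0.3978 = 13.775767
Verification: E[X] = sum E[X*1_A_i] = 4.01 + 6.47 + 3.65 + 5.48 = 19.61


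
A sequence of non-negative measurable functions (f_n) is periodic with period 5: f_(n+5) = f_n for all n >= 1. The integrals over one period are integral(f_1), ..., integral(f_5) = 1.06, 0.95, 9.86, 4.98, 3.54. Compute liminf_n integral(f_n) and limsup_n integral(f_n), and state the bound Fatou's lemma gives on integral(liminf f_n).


The sequence (integral(f_n)) is periodic with period 5, repeating the values 1.06, 0.95, 9.86, 4.98, 3.54 indefinitely.
Step 1: For a periodic sequence, every tail (a_m, a_(m+1), ...) contains all 5 period values infinitely often.
Step 2: Hence inf of every tail = min of the period values = min(1.06, 0.95, 9.86, 4.98, 3.54) = 0.95.
        liminf_n integral(f_n) = sup over m of (inf of tail from m) = 0.95.
Step 3: Similarly sup of every tail = max of the period values = 9.86.
        limsup_n integral(f_n) = 9.86.
Step 4: Fatou's lemma: integral(liminf_n f_n) <= liminf_n integral(f_n) = 0.95.
        So the integral of the pointwise liminf is at most 0.95.


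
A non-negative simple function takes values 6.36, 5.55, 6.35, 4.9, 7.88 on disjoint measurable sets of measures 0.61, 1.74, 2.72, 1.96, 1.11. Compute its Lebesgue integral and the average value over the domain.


Step 1: Integral = sum(value_i * measure_i)
= 6.36*0.61 + 5.55*1.74 + 6.35*2.72 + 4.9*1.96 + 7.88*1.11
= 3.8796 + 9.657 + 17.272 + 9.604 + 8.7468
= 49.1594
Step 2: Total measure of domain = 0.61 + 1.74 + 2.72 + 1.96 + 1.11 = 8.14
Step 3: Average value = 49.1594 / 8.14 = 6.039238


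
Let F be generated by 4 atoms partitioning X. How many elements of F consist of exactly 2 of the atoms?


Each element of F is a union of some subset of the 4 atoms.
Elements that are unions of exactly 2 atoms correspond to 2-element subsets of the 4 atoms.
Count = C(4, 2) = 4! / (2! * 2!) = 6.


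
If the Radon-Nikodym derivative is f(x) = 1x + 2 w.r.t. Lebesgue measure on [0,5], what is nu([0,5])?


nu(A) = integral_A (dnu/dmu) dmu = integral_0^5 (1x + 2) dx
Step 1: Antiderivative F(x) = (1/2)x^2 + 2x
Step 2: F(5) = (1/2)*5^2 + 2*5 = 12.5 + 10 = 22.5
Step 3: F(0) = (1/2)*0^2 + 2*0 = 0.0 + 0 = 0.0
Step 4: nu([0,5]) = F(5) - F(0) = 22.5 - 0.0 = 22.5


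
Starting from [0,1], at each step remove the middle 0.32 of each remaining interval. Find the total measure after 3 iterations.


Step 1: At each step, fraction remaining = 1 - 0.32 = 0.68
Step 2: After 3 steps, measure = (0.68)^3
Step 3: Computing the power step by step:
  After step 1: 0.68
  After step 2: 0.4624
  After step 3: 0.314432
Result = 0.314432


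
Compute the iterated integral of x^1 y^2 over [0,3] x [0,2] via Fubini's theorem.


By Fubini's theorem, the double integral factors as a product of single integrals:
Step 1: integral_0^3 x^1 dx = [x^2/2] from 0 to 3
     = 3^2/2 = 4.5
Step 2: integral_0^2 y^2 dy = [y^3/3] from 0 to 2
     = 2^3/3 = 2.666667
Step 3: Double integral = 4.5 * 2.666667 = 12


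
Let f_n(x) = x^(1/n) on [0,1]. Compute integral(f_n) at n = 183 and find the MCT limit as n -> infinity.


At n = 183: f_183(x) = x^(1/183).
Step 1: integral(x^(1/183), 0, 1) = [x^(1/183+1) / (1/183+1)] from 0 to 1
     = 1 / (1/183 + 1) = 1 / ((183+1)/183) = 183/(183+1)
     = 183/184 = 0.994565
Step 2: As n -> infinity, f_n(x) = x^(1/n) -> 1 for x in (0,1], and f_n is increasing in n.
By MCT, lim_n integral(f_n) = integral(lim_n f_n) = integral(1, 0, 1) = 1.
Step 3: Verify convergence: 183/184 = 0.994565 -> 1


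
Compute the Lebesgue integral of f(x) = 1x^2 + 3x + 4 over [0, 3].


The Lebesgue integral of a Riemann-integrable function agrees with the Riemann integral.
Antiderivative F(x) = (1/3)x^3 + (3/2)x^2 + 4x
F(3) = (1/3)*3^3 + (3/2)*3^2 + 4*3
     = (1/3)*27 + (3/2)*9 + 4*3
     = 9 + 13.5 + 12
     = 34.5
F(0) = 0.0
Integral = F(3) - F(0) = 34.5 - 0.0 = 34.5


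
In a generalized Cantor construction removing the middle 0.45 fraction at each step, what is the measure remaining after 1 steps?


Step 1: At each step, fraction remaining = 1 - 0.45 = 0.55
Step 2: After 1 steps, measure = (0.55)^1
Step 3: Computing the power step by step:
  After step 1: 0.55
Result = 0.55


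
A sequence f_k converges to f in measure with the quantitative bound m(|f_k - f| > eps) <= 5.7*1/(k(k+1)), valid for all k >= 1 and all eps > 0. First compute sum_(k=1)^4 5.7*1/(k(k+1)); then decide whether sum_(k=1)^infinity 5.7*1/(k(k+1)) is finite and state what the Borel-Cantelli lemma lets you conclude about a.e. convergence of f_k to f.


Step 1: List the terms 5.7*1/(k(k+1)) for k = 1 to 4:
  k=1: 2.85
  k=2: 0.95
  k=3: 0.475
  k=4: 0.285
Step 2: Partial sum = 2.85 + 0.95 + 0.475 + 0.285
     = 4.56
Step 3: The full series sum_(k>=1) 5.7*1/(k(k+1)) converges (telescoping series sum 1/(k(k+1)) = 1; a constant multiple of a convergent series converges).
Step 4: Fix eps > 0. Since sum_k m(|f_k - f| > eps) < infinity, the Borel-Cantelli lemma gives
        m(limsup_k {|f_k - f| > eps}) = 0, i.e. for a.e. x, |f_k(x) - f(x)| <= eps for all large k.
        Applying this with eps = 1/j for j = 1, 2, ... and intersecting the countably many full-measure sets,
        for a.e. x we get limsup_k |f_k(x) - f(x)| <= 1/j for every j, hence f_k -> f almost everywhere.
Conclusion: series converges; Borel-Cantelli yields f_k -> f a.e.


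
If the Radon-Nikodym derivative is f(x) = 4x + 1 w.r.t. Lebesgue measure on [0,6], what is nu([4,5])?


nu(A) = integral_A (dnu/dmu) dmu = integral_4^5 (4x + 1) dx
Step 1: Antiderivative F(x) = (4/2)x^2 + 1x
Step 2: F(5) = (4/2)*5^2 + 1*5 = 50 + 5 = 55
Step 3: F(4) = (4/2)*4^2 + 1*4 = 32 + 4 = 36
Step 4: nu([4,5]) = F(5) - F(4) = 55 - 36 = 19


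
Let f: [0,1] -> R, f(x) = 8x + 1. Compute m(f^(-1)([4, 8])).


f^(-1)([4, 8]) = {x : 4 <= 8x + 1 <= 8}
Solving: (4 - 1)/8 <= x <= (8 - 1)/8
= [0.375, 0.875]
Intersecting with [0,1]: [0.375, 0.875]
Measure = 0.875 - 0.375 = 0.5


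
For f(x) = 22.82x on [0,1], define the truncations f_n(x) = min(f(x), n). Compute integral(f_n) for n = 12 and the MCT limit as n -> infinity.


f(x) = 22.82x on [0,1]; f_n(x) = min(22.82x, n). At n = 12:
Step 1: f(x) reaches 12 at x = 12/22.82 = 0.525855
Step 2: integral(f_12) = integral(22.82x, 0, 0.525855) + integral(12, 0.525855, 1)
       = 22.82*0.525855^2/2 + 12*(1 - 0.525855)
       = 3.155127 + 5.689746
       = 8.844873
Step 3: As n -> infinity, f_n increases to f, so by MCT integral(f_n) -> integral(f) = 22.82/2 = 11.41.
Convergence: integral(f_12) = 8.844873 -> 11.41 as n -> infinity


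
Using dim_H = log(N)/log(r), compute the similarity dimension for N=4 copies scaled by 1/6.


For a self-similar set with N copies scaled by 1/r:
dim_H = log(N)/log(r) = log(4)/log(6)
= 1.386294/1.791759
= 0.773706


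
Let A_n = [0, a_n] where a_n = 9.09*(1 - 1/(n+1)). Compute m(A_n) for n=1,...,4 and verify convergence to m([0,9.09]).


By continuity of measure from below: if A_n increases to A, then m(A_n) -> m(A).
Here A = [0, 9.09], so m(A) = 9.09
Step 1: a_1 = 9.09*(1 - 1/2) = 4.545, m(A_1) = 4.545
Step 2: a_2 = 9.09*(1 - 1/3) = 6.06, m(A_2) = 6.06
Step 3: a_3 = 9.09*(1 - 1/4) = 6.8175, m(A_3) = 6.8175
Step 4: a_4 = 9.09*(1 - 1/5) = 7.272, m(A_4) = 7.272
Limit: m(A_n) -> m([0,9.09]) = 9.09


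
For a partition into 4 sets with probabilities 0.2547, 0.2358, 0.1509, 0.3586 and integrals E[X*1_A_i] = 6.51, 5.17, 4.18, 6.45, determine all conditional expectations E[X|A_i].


For each cell A_i: E[X|A_i] = E[X*1_A_i] / P(A_i)
Step 1: E[X|A_1] = 6.51 / 0.2547 = 25.559482
Step 2: E[X|A_2] = 5.17 / 0.2358 = 21.92536
Step 3: E[X|A_3] = 4.18 / 0.1509 = 27.700464
Step 4: E[X|A_4] = 6.45 / 0.3586 = 17.986615
Verification: E[X] = sum E[X*1_A_i] = 6.51 + 5.17 + 4.18 + 6.45 = 22.31


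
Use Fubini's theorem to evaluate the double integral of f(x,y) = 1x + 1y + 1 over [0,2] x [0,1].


By Fubini, integrate in x first, then y.
Step 1: Fix y, integrate over x in [0,2]:
  integral(1x + 1y + 1, x=0..2)
  = 1*(2^2 - 0^2)/2 + (1y + 1)*(2 - 0)
  = 2 + (1y + 1)*2
  = 2 + 2y + 2
  = 4 + 2y
Step 2: Integrate over y in [0,1]:
  integral(4 + 2y, y=0..1)
  = 4*1 + 2*(1^2 - 0^2)/2
  = 4 + 1
  = 5


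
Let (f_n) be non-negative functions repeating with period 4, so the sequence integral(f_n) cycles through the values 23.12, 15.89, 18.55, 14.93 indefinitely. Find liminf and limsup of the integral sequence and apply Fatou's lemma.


The sequence (integral(f_n)) is periodic with period 4, repeating the values 23.12, 15.89, 18.55, 14.93 indefinitely.
Step 1: For a periodic sequence, every tail (a_m, a_(m+1), ...) contains all 4 period values infinitely often.
Step 2: Hence inf of every tail = min of the period values = min(23.12, 15.89, 18.55, 14.93) = 14.93.
        liminf_n integral(f_n) = sup over m of (inf of tail from m) = 14.93.
Step 3: Similarly sup of every tail = max of the period values = 23.12.
        limsup_n integral(f_n) = 23.12.
Step 4: Fatou's lemma: integral(liminf_n f_n) <= liminf_n integral(f_n) = 14.93.
        So the integral of the pointwise liminf is at most 14.93.


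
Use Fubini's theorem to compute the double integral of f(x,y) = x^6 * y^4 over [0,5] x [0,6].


By Fubini's theorem, the double integral factors as a product of single integrals:
Step 1: integral_0^5 x^6 dx = [x^7/7] from 0 to 5
     = 5^7/7 = 11160.714286
Step 2: integral_0^6 y^4 dy = [y^5/5] from 0 to 6
     = 6^5/5 = 1555.2
Step 3: Double integral = 11160.714286 * 1555.2 = 1.735714e+07


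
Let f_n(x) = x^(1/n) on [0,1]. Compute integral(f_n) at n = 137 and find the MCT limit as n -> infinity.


At n = 137: f_137(x) = x^(1/137).
Step 1: integral(x^(1/137), 0, 1) = [x^(1/137+1) / (1/137+1)] from 0 to 1
     = 1 / (1/137 + 1) = 1 / ((137+1)/137) = 137/(137+1)
     = 137/138 = 0.992754
Step 2: As n -> infinity, f_n(x) = x^(1/n) -> 1 for x in (0,1], and f_n is increasing in n.
By MCT, lim_n integral(f_n) = integral(lim_n f_n) = integral(1, 0, 1) = 1.
Step 3: Verify convergence: 137/138 = 0.992754 -> 1


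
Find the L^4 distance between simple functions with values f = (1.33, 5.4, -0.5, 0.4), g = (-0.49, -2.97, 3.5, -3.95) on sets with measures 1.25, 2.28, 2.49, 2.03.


Step 1: Compute differences f_i - g_i:
  1.33 - -0.49 = 1.82
  5.4 - -2.97 = 8.37
  -0.5 - 3.5 = -4
  0.4 - -3.95 = 4.35
Step 2: Compute |diff|^4 * measure for each set:
  |1.82|^4 * 1.25 = 10.971994 * 1.25 = 13.714992
  |8.37|^4 * 2.28 = 4907.969238 * 2.28 = 11190.169862
  |-4|^4 * 2.49 = 256 * 2.49 = 637.44
  |4.35|^4 * 2.03 = 358.061006 * 2.03 = 726.863843
Step 3: Sum = 12568.188697
Step 4: ||f-g||_4 = (12568.188697)^(1/4) = 10.588103


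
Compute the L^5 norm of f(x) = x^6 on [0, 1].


Step 1: ||f||_5 = (integral_0^1 |x^6|^5 dx)^(1/5)
     = (integral_0^1 x^30 dx)^(1/5)
Step 2: integral_0^1 x^30 dx = [x^31/(31)] from 0 to 1 = 1^31/31
     = 1/31 = 0.032258
Step 3: ||f||_5 = (0.032258)^(1/5) = 0.503185


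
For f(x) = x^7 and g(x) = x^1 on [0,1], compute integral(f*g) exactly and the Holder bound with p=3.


Step 1: Exact integral of f*g = integral(x^8, 0, 1) = 1/9
     = 0.111111
Step 2: Holder bound with p=3, q=1.5:
  ||f||_p = (integral x^21 dx)^(1/3) = (1/22)^(1/3) = 0.356883
  ||g||_q = (integral x^1.5 dx)^(1/1.5) = (1/2.5)^(1/1.5) = 0.542884
Step 3: Holder bound = ||f||_p * ||g||_q = 0.356883 * 0.542884 = 0.193746
Verification: 0.111111 <= 0.193746 (Holder holds)


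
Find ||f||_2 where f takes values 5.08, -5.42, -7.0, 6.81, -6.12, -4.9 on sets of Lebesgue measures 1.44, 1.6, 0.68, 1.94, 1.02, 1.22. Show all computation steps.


Step 1: Compute |f_i|^2 for each value:
  |5.08|^2 = 25.8064
  |-5.42|^2 = 29.3764
  |-7.0|^2 = 49
  |6.81|^2 = 46.3761
  |-6.12|^2 = 37.4544
  |-4.9|^2 = 24.01
Step 2: Multiply by measures and sum:
  25.8064 * 1.44 = 37.161216
  29.3764 * 1.6 = 47.00224
  49 * 0.68 = 33.32
  46.3761 * 1.94 = 89.969634
  37.4544 * 1.02 = 38.203488
  24.01 * 1.22 = 29.2922
Sum = 37.161216 + 47.00224 + 33.32 + 89.969634 + 38.203488 + 29.2922 = 274.948778
Step 3: Take the p-th root:
||f||_2 = (274.948778)^(1/2) = 16.581579


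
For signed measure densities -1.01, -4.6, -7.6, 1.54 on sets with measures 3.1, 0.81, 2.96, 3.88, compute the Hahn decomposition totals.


Step 1: Compute signed measure on each set:
  Set 1: -1.01 * 3.1 = -3.131
  Set 2: -4.6 * 0.81 = -3.726
  Set 3: -7.6 * 2.96 = -22.496
  Set 4: 1.54 * 3.88 = 5.9752
Step 2: Total signed measure = (-3.131) + (-3.726) + (-22.496) + (5.9752)
     = -23.3778
Step 3: Positive part mu+(X) = sum of positive contributions = 5.9752
Step 4: Negative part mu-(X) = |sum of negative contributions| = 29.353


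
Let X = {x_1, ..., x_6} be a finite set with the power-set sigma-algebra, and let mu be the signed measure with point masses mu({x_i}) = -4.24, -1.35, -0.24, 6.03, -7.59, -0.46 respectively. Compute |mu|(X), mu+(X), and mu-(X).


Step 1: Every measurable set is a union of atoms (the cells / points), so a Hahn decomposition is
  obtained by grouping atoms by sign: P = union of atoms with mu > 0, N = union of the remaining atoms.
  Atoms in P (indices): 4;  atoms in N (indices): 1, 2, 3, 5, 6
  Positive values: 6.03
  Negative values: -4.24, -1.35, -0.24, -7.59, -0.46
Step 2: mu+(X) = mu(P) = sum of positive atom values = 6.03
Step 3: mu-(X) = -mu(N) = sum of |negative atom values| = 13.88
Step 4: |mu|(X) = mu+(X) + mu-(X) = 6.03 + 13.88 = 19.91


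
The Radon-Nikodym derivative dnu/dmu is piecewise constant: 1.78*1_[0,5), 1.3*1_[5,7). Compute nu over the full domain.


Integrate each piece of the Radon-Nikodym derivative:
Step 1: integral_0^5 1.78 dx = 1.78*(5-0) = 1.78*5 = 8.9
Step 2: integral_5^7 1.3 dx = 1.3*(7-5) = 1.3*2 = 2.6
Total: 8.9 + 2.6 = 11.5


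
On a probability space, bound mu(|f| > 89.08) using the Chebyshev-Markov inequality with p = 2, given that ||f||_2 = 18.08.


Chebyshev/Markov inequality: mu(|f| > eps) <= (||f||_p / eps)^p
Step 1: ||f||_2 / eps = 18.08 / 89.08 = 0.202964
Step 2: Raise to power p = 2:
  (0.202964)^2 = 0.041194
Step 3: Therefore mu(|f| > 89.08) <= 0.041194


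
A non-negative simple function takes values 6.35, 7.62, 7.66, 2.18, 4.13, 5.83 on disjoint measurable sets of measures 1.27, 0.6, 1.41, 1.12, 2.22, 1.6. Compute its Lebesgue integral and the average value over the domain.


Step 1: Integral = sum(value_i * measure_i)
= 6.35*1.27 + 7.62*0.6 + 7.66*1.41 + 2.18*1.12 + 4.13*2.22 + 5.83*1.6
= 8.0645 + 4.572 + 10.8006 + 2.4416 + 9.1686 + 9.328
= 44.3753
Step 2: Total measure of domain = 1.27 + 0.6 + 1.41 + 1.12 + 2.22 + 1.6 = 8.22
Step 3: Average value = 44.3753 / 8.22 = 5.398455


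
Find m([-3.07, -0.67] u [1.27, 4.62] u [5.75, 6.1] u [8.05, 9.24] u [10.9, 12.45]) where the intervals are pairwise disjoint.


For pairwise disjoint intervals, m(union) = sum of lengths.
= (-0.67 - -3.07) + (4.62 - 1.27) + (6.1 - 5.75) + (9.24 - 8.05) + (12.45 - 10.9)
= 2.4 + 3.35 + 0.35 + 1.19 + 1.55
= 8.84


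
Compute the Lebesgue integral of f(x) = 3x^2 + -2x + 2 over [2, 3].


The Lebesgue integral of a Riemann-integrable function agrees with the Riemann integral.
Antiderivative F(x) = (3/3)x^3 + (-2/2)x^2 + 2x
F(3) = (3/3)*3^3 + (-2/2)*3^2 + 2*3
     = (3/3)*27 + (-2/2)*9 + 2*3
     = 27 + -9 + 6
     = 24
F(2) = 8
Integral = F(3) - F(2) = 24 - 8 = 16


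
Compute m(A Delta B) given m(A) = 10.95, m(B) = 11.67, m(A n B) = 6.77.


m(A Delta B) = m(A) + m(B) - 2*m(A n B)
= 10.95 + 11.67 - 2*6.77
= 10.95 + 11.67 - 13.54
= 9.08


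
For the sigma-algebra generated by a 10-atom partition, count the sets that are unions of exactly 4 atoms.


Each element of F is a union of some subset of the 10 atoms.
Elements that are unions of exactly 4 atoms correspond to 4-element subsets of the 10 atoms.
Count = C(10, 4) = 10! / (4! * 6!) = 210.


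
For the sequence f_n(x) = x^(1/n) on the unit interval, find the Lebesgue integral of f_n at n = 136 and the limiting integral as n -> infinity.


At n = 136: f_136(x) = x^(1/136).
Step 1: integral(x^(1/136), 0, 1) = [x^(1/136+1) / (1/136+1)] from 0 to 1
     = 1 / (1/136 + 1) = 1 / ((136+1)/136) = 136/(136+1)
     = 136/137 = 0.992701
Step 2: As n -> infinity, f_n(x) = x^(1/n) -> 1 for x in (0,1], and f_n is increasing in n.
By MCT, lim_n integral(f_n) = integral(lim_n f_n) = integral(1, 0, 1) = 1.
Step 3: Verify convergence: 136/137 = 0.992701 -> 1


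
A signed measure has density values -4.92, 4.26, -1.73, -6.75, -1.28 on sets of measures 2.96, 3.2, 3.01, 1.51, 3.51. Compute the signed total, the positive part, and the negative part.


Step 1: Compute signed measure on each set:
  Set 1: -4.92 * 2.96 = -14.5632
  Set 2: 4.26 * 3.2 = 13.632
  Set 3: -1.73 * 3.01 = -5.2073
  Set 4: -6.75 * 1.51 = -10.1925
  Set 5: -1.28 * 3.51 = -4.4928
Step 2: Total signed measure = (-14.5632) + (13.632) + (-5.2073) + (-10.1925) + (-4.4928)
     = -20.8238
Step 3: Positive part mu+(X) = sum of positive contributions = 13.632
Step 4: Negative part mu-(X) = |sum of negative contributions| = 34.4558


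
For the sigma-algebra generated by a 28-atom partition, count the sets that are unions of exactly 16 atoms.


Each element of F is a union of some subset of the 28 atoms.
Elements that are unions of exactly 16 atoms correspond to 16-element subsets of the 28 atoms.
Count = C(28, 16) = 28! / (16! * 12!) = 30421755.


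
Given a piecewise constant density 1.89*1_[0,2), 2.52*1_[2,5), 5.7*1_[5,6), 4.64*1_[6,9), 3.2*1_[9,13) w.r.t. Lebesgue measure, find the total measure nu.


Integrate each piece of the Radon-Nikodym derivative:
Step 1: integral_0^2 1.89 dx = 1.89*(2-0) = 1.89*2 = 3.78
Step 2: integral_2^5 2.52 dx = 2.52*(5-2) = 2.52*3 = 7.56
Step 3: integral_5^6 5.7 dx = 5.7*(6-5) = 5.7*1 = 5.7
Step 4: integral_6^9 4.64 dx = 4.64*(9-6) = 4.64*3 = 13.92
Step 5: integral_9^13 3.2 dx = 3.2*(13-9) = 3.2*4 = 12.8
Total: 3.78 + 7.56 + 5.7 + 13.92 + 12.8 = 43.76


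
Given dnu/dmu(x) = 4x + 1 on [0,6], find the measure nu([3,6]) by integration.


nu(A) = integral_A (dnu/dmu) dmu = integral_3^6 (4x + 1) dx
Step 1: Antiderivative F(x) = (4/2)x^2 + 1x
Step 2: F(6) = (4/2)*6^2 + 1*6 = 72 + 6 = 78
Step 3: F(3) = (4/2)*3^2 + 1*3 = 18 + 3 = 21
Step 4: nu([3,6]) = F(6) - F(3) = 78 - 21 = 57


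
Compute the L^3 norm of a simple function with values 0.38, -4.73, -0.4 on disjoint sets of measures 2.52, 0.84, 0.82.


Step 1: Compute |f_i|^3 for each value:
  |0.38|^3 = 0.054872
  |-4.73|^3 = 105.823817
  |-0.4|^3 = 0.064
Step 2: Multiply by measures and sum:
  0.054872 * 2.52 = 0.138277
  105.823817 * 0.84 = 88.892006
  0.064 * 0.82 = 0.05248
Sum = 0.138277 + 88.892006 + 0.05248 = 89.082764
Step 3: Take the p-th root:
||f||_3 = (89.082764)^(1/3) = 4.466129


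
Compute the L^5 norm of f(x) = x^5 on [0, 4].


Step 1: ||f||_5 = (integral_0^4 |x^5|^5 dx)^(1/5)
     = (integral_0^4 x^25 dx)^(1/5)
Step 2: integral_0^4 x^25 dx = [x^26/(26)] from 0 to 4 = 4^26/26
     = 4503599627370496/26 = 1.732154e+14
Step 3: ||f||_5 = (1.732154e+14)^(1/5) = 704.234481


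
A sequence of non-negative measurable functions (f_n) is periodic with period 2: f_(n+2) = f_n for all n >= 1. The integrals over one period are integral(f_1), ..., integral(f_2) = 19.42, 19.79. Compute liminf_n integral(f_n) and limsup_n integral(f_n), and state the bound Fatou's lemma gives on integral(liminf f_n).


The sequence (integral(f_n)) is periodic with period 2, repeating the values 19.42, 19.79 indefinitely.
Step 1: For a periodic sequence, every tail (a_m, a_(m+1), ...) contains all 2 period values infinitely often.
Step 2: Hence inf of every tail = min of the period values = min(19.42, 19.79) = 19.42.
        liminf_n integral(f_n) = sup over m of (inf of tail from m) = 19.42.
Step 3: Similarly sup of every tail = max of the period values = 19.79.
        limsup_n integral(f_n) = 19.79.
Step 4: Fatou's lemma: integral(liminf_n f_n) <= liminf_n integral(f_n) = 19.42.
        So the integral of the pointwise liminf is at most 19.42.


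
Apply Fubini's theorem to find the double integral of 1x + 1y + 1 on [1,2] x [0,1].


By Fubini, integrate in x first, then y.
Step 1: Fix y, integrate over x in [1,2]:
  integral(1x + 1y + 1, x=1..2)
  = 1*(2^2 - 1^2)/2 + (1y + 1)*(2 - 1)
  = 1.5 + (1y + 1)*1
  = 1.5 + 1y + 1
  = 2.5 + 1y
Step 2: Integrate over y in [0,1]:
  integral(2.5 + 1y, y=0..1)
  = 2.5*1 + 1*(1^2 - 0^2)/2
  = 2.5 + 0.5
  = 3


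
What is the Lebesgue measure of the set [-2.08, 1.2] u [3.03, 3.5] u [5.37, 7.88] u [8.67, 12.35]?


For pairwise disjoint intervals, m(union) = sum of lengths.
= (1.2 - -2.08) + (3.5 - 3.03) + (7.88 - 5.37) + (12.35 - 8.67)
= 3.28 + 0.47 + 2.51 + 3.68
= 9.94


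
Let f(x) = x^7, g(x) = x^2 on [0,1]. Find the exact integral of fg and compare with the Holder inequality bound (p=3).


Step 1: Exact integral of f*g = integral(x^9, 0, 1) = 1/10
     = 0.1
Step 2: Holder bound with p=3, q=1.5:
  ||f||_p = (integral x^21 dx)^(1/3) = (1/22)^(1/3) = 0.356883
  ||g||_q = (integral x^3 dx)^(1/1.5) = (1/4)^(1/1.5) = 0.39685
Step 3: Holder bound = ||f||_p * ||g||_q = 0.356883 * 0.39685 = 0.141629
Verification: 0.1 <= 0.141629 (Holder holds)


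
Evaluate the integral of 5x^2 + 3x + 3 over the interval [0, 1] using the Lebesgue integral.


The Lebesgue integral of a Riemann-integrable function agrees with the Riemann integral.
Antiderivative F(x) = (5/3)x^3 + (3/2)x^2 + 3x
F(1) = (5/3)*1^3 + (3/2)*1^2 + 3*1
     = (5/3)*1 + (3/2)*1 + 3*1
     = 1.666667 + 1.5 + 3
     = 6.166667
F(0) = 0.0
Integral = F(1) - F(0) = 6.166667 - 0.0 = 6.166667


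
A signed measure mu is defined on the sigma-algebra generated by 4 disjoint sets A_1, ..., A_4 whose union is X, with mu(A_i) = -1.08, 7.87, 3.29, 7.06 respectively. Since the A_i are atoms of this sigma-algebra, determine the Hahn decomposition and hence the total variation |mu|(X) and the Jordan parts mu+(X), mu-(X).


Step 1: Every measurable set is a union of atoms (the cells / points), so a Hahn decomposition is
  obtained by grouping atoms by sign: P = union of atoms with mu > 0, N = union of the remaining atoms.
  Atoms in P (indices): 2, 3, 4;  atoms in N (indices): 1
  Positive values: 7.87, 3.29, 7.06
  Negative values: -1.08
Step 2: mu+(X) = mu(P) = sum of positive atom values = 18.22
Step 3: mu-(X) = -mu(N) = sum of |negative atom values| = 1.08
Step 4: |mu|(X) = mu+(X) + mu-(X) = 18.22 + 1.08 = 19.3


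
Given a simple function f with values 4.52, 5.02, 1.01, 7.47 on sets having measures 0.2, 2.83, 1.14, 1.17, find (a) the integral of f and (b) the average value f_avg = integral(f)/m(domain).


Step 1: Integral = sum(value_i * measure_i)
= 4.52*0.2 + 5.02*2.83 + 1.01*1.14 + 7.47*1.17
= 0.904 + 14.2066 + 1.1514 + 8.7399
= 25.0019
Step 2: Total measure of domain = 0.2 + 2.83 + 1.14 + 1.17 = 5.34
Step 3: Average value = 25.0019 / 5.34 = 4.682004


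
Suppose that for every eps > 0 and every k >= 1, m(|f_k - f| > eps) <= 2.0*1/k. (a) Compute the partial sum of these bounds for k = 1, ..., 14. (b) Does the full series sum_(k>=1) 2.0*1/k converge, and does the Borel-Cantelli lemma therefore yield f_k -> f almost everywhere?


Step 1: List the terms 2.0*1/k for k = 1 to 14:
  k=1: 2
  k=2: 1
  k=3: 0.666667
  k=4: 0.5
  k=5: 0.4
  k=6: 0.333333
  k=7: 0.285714
  k=8: 0.25
  k=9: 0.222222
  k=10: 0.2
  k=11: 0.181818
  k=12: 0.166667
  k=13: 0.153846
  k=14: 0.142857
Step 2: Partial sum = 2 + 1 + 0.666667 + 0.5 + 0.4 + 0.333333 + 0.285714 + 0.25 + 0.222222 + 0.2 + 0.181818 + 0.166667 + 0.153846 + 0.142857
     = 6.503125
Step 3: The full series sum_(k>=1) 2.0*1/k diverges (harmonic series, p = 1; a nonzero constant multiple of a divergent series diverges).
Step 4: The (first) Borel-Cantelli lemma requires a summable sequence of measures, so it does not apply here;
        from this bound alone no conclusion about a.e. convergence can be drawn (convergence in measure still
        gives an a.e.-convergent subsequence, but not a.e. convergence of the whole sequence).
Conclusion: series diverges; Borel-Cantelli is inconclusive about a.e. convergence of f_k.


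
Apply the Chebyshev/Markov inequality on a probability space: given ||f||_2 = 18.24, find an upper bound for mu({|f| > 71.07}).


Chebyshev/Markov inequality: mu(|f| > eps) <= (||f||_p / eps)^p
Step 1: ||f||_2 / eps = 18.24 / 71.07 = 0.256648
Step 2: Raise to power p = 2:
  (0.256648)^2 = 0.065868
Step 3: Therefore mu(|f| > 71.07) <= 0.065868


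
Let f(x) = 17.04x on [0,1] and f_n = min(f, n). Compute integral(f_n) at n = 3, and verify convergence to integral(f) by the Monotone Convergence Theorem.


f(x) = 17.04x on [0,1]; f_n(x) = min(17.04x, n). At n = 3:
Step 1: f(x) reaches 3 at x = 3/17.04 = 0.176056
Step 2: integral(f_3) = integral(17.04x, 0, 0.176056) + integral(3, 0.176056, 1)
       = 17.04*0.176056^2/2 + 3*(1 - 0.176056)
       = 0.264085 + 2.471831
       = 2.735915
Step 3: As n -> infinity, f_n increases to f, so by MCT integral(f_n) -> integral(f) = 17.04/2 = 8.52.
Convergence: integral(f_3) = 2.735915 -> 8.52 as n -> infinity


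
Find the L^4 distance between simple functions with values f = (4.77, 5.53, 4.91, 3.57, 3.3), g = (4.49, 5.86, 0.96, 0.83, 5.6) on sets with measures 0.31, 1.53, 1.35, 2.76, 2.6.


Step 1: Compute differences f_i - g_i:
  4.77 - 4.49 = 0.28
  5.53 - 5.86 = -0.33
  4.91 - 0.96 = 3.95
  3.57 - 0.83 = 2.74
  3.3 - 5.6 = -2.3
Step 2: Compute |diff|^4 * measure for each set:
  |0.28|^4 * 0.31 = 0.006147 * 0.31 = 0.001905
  |-0.33|^4 * 1.53 = 0.011859 * 1.53 = 0.018145
  |3.95|^4 * 1.35 = 243.438006 * 1.35 = 328.641308
  |2.74|^4 * 2.76 = 56.364058 * 2.76 = 155.564799
  |-2.3|^4 * 2.6 = 27.9841 * 2.6 = 72.75866
Step 3: Sum = 556.984818
Step 4: ||f-g||_4 = (556.984818)^(1/4) = 4.858037


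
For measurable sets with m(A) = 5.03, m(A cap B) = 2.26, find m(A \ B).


m(A \ B) = m(A) - m(A n B)
= 5.03 - 2.26
= 2.77


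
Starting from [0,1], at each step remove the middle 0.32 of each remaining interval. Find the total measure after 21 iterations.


Step 1: At each step, fraction remaining = 1 - 0.32 = 0.68
Step 2: After 21 steps, measure = (0.68)^21
Result = 3.038695e-04


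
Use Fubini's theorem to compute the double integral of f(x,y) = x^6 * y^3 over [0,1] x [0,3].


By Fubini's theorem, the double integral factors as a product of single integrals:
Step 1: integral_0^1 x^6 dx = [x^7/7] from 0 to 1
     = 1^7/7 = 0.142857
Step 2: integral_0^3 y^3 dy = [y^4/4] from 0 to 3
     = 3^4/4 = 20.25
Step 3: Double integral = 0.142857 * 20.25 = 2.892857


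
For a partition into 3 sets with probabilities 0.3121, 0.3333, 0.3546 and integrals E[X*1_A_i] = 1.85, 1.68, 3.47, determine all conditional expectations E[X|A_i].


For each cell A_i: E[X|A_i] = E[X*1_A_i] / P(A_i)
Step 1: E[X|A_1] = 1.85 / 0.3121 = 5.927587
Step 2: E[X|A_2] = 1.68 / 0.3333 = 5.040504
Step 3: E[X|A_3] = 3.47 / 0.3546 = 9.785674
Verification: E[X] = sum E[X*1_A_i] = 1.85 + 1.68 + 3.47 = 7


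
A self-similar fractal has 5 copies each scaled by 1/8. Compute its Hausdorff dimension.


For a self-similar set with N copies scaled by 1/r:
dim_H = log(N)/log(r) = log(5)/log(8)
= 1.609438/2.079442
= 0.773976


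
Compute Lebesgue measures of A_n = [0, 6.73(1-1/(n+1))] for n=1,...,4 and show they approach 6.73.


By continuity of measure from below: if A_n increases to A, then m(A_n) -> m(A).
Here A = [0, 6.73], so m(A) = 6.73
Step 1: a_1 = 6.73*(1 - 1/2) = 3.365, m(A_1) = 3.365
Step 2: a_2 = 6.73*(1 - 1/3) = 4.4867, m(A_2) = 4.4867
Step 3: a_3 = 6.73*(1 - 1/4) = 5.0475, m(A_3) = 5.0475
Step 4: a_4 = 6.73*(1 - 1/5) = 5.384, m(A_4) = 5.384
Limit: m(A_n) -> m([0,6.73]) = 6.73


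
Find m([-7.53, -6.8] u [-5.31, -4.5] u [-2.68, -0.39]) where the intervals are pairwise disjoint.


For pairwise disjoint intervals, m(union) = sum of lengths.
= (-6.8 - -7.53) + (-4.5 - -5.31) + (-0.39 - -2.68)
= 0.73 + 0.81 + 2.29
= 3.83


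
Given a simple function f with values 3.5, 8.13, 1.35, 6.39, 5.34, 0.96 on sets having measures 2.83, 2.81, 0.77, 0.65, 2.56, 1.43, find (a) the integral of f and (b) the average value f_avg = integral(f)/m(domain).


Step 1: Integral = sum(value_i * measure_i)
= 3.5*2.83 + 8.13*2.81 + 1.35*0.77 + 6.39*0.65 + 5.34*2.56 + 0.96*1.43
= 9.905 + 22.8453 + 1.0395 + 4.1535 + 13.6704 + 1.3728
= 52.9865
Step 2: Total measure of domain = 2.83 + 2.81 + 0.77 + 0.65 + 2.56 + 1.43 = 11.05
Step 3: Average value = 52.9865 / 11.05 = 4.795158


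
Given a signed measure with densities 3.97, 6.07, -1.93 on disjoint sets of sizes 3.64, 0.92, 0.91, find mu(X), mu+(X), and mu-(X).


Step 1: Compute signed measure on each set:
  Set 1: 3.97 * 3.64 = 14.4508
  Set 2: 6.07 * 0.92 = 5.5844
  Set 3: -1.93 * 0.91 = -1.7563
Step 2: Total signed measure = (14.4508) + (5.5844) + (-1.7563)
     = 18.2789
Step 3: Positive part mu+(X) = sum of positive contributions = 20.0352
Step 4: Negative part mu-(X) = |sum of negative contributions| = 1.7563


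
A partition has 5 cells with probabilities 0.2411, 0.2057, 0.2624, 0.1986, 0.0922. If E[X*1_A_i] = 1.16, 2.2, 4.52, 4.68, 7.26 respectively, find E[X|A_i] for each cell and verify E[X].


For each cell A_i: E[X|A_i] = E[X*1_A_i] / P(A_i)
Step 1: E[X|A_1] = 1.16 / 0.2411 = 4.811282
Step 2: E[X|A_2] = 2.2 / 0.2057 = 10.695187
Step 3: E[X|A_3] = 4.52 / 0.2624 = 17.22561
Step 4: E[X|A_4] = 4.68 / 0.1986 = 23.564955
Step 5: E[X|A_5] = 7.26 / 0.0922 = 78.741866
Verification: E[X] = sum E[X*1_A_i] = 1.16 + 2.2 + 4.52 + 4.68 + 7.26 = 19.82


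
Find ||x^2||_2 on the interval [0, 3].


Step 1: ||f||_2 = (integral_0^3 |x^2|^2 dx)^(1/2)
     = (integral_0^3 x^4 dx)^(1/2)
Step 2: integral_0^3 x^4 dx = [x^5/(5)] from 0 to 3 = 3^5/5
     = 243/5 = 48.6
Step 3: ||f||_2 = (48.6)^(1/2) = 6.97137


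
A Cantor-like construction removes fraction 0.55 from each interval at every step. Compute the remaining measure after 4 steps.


Step 1: At each step, fraction remaining = 1 - 0.55 = 0.45
Step 2: After 4 steps, measure = (0.45)^4
Step 3: Computing the power step by step:
  After step 1: 0.45
  After step 2: 0.2025
  After step 3: 0.091125
  After step 4: 0.041006
Result = 0.041006


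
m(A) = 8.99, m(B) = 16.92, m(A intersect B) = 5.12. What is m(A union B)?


By inclusion-exclusion: m(A u B) = m(A) + m(B) - m(A n B)
= 8.99 + 16.92 - 5.12
= 20.79


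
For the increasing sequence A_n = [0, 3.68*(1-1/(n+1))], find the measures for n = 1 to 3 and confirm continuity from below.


By continuity of measure from below: if A_n increases to A, then m(A_n) -> m(A).
Here A = [0, 3.68], so m(A) = 3.68
Step 1: a_1 = 3.68*(1 - 1/2) = 1.84, m(A_1) = 1.84
Step 2: a_2 = 3.68*(1 - 1/3) = 2.4533, m(A_2) = 2.4533
Step 3: a_3 = 3.68*(1 - 1/4) = 2.76, m(A_3) = 2.76
Limit: m(A_n) -> m([0,3.68]) = 3.68


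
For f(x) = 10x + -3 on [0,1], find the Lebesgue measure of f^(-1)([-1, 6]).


f^(-1)([-1, 6]) = {x : -1 <= 10x + -3 <= 6}
Solving: (-1 - -3)/10 <= x <= (6 - -3)/10
= [0.2, 0.9]
Intersecting with [0,1]: [0.2, 0.9]
Measure = 0.9 - 0.2 = 0.7


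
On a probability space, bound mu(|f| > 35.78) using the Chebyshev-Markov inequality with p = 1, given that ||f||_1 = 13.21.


Chebyshev/Markov inequality: mu(|f| > eps) <= (||f||_p / eps)^p
Step 1: ||f||_1 / eps = 13.21 / 35.78 = 0.369201
Step 2: Raise to power p = 1:
  (0.369201)^1 = 0.369201
Step 3: Therefore mu(|f| > 35.78) <= 0.369201


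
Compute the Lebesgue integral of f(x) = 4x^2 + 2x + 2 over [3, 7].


The Lebesgue integral of a Riemann-integrable function agrees with the Riemann integral.
Antiderivative F(x) = (4/3)x^3 + (2/2)x^2 + 2x
F(7) = (4/3)*7^3 + (2/2)*7^2 + 2*7
     = (4/3)*343 + (2/2)*49 + 2*7
     = 457.333333 + 49 + 14
     = 520.333333
F(3) = 51
Integral = F(7) - F(3) = 520.333333 - 51 = 469.333333
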